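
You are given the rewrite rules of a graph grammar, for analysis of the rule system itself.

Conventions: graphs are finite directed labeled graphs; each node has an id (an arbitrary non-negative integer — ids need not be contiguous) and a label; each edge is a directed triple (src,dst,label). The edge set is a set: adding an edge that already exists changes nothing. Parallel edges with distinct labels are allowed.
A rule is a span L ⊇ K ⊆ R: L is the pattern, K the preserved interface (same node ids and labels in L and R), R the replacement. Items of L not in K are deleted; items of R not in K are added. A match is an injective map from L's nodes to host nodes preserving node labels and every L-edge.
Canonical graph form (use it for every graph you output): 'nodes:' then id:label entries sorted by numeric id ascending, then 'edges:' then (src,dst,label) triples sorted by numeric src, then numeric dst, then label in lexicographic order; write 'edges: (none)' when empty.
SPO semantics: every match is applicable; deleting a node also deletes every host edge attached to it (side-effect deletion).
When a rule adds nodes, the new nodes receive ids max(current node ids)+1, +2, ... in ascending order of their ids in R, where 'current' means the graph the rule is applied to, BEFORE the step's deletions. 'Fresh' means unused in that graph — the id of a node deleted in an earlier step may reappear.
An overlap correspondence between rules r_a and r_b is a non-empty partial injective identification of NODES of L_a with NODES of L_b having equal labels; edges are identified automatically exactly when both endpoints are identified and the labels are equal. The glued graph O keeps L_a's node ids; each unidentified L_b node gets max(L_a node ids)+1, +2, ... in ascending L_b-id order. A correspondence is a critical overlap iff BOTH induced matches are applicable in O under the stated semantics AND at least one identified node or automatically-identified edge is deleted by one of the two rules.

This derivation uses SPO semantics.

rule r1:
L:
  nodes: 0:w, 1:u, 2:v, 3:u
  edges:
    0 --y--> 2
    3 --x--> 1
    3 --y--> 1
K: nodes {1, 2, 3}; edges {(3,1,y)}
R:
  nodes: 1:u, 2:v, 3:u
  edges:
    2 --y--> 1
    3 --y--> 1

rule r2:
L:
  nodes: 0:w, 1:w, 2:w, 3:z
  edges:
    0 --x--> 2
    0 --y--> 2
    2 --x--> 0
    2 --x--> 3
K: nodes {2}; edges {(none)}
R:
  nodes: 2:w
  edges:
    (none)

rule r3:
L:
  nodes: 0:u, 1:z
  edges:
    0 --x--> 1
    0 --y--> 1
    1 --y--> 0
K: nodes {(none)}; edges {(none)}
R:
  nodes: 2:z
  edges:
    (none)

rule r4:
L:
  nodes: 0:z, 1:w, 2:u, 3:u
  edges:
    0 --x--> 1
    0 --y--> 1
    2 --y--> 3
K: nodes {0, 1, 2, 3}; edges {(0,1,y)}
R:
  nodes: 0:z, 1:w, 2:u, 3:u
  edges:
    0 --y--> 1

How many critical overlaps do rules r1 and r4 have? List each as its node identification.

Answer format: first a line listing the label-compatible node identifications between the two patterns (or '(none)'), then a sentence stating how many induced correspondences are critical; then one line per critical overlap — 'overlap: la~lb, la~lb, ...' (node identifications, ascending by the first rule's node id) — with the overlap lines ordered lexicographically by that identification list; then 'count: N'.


label-compatible node identifications between L(r1) and L(r4): 0~1, 1~2, 1~3, 3~2, 3~3
8 of the induced correspondences are critical overlaps of r1 and r4.
overlap: 0~1
overlap: 0~1, 1~2
overlap: 0~1, 1~2, 3~3
overlap: 0~1, 1~3
overlap: 0~1, 1~3, 3~2
overlap: 0~1, 3~2
overlap: 0~1, 3~3
overlap: 1~3, 3~2
count: 8


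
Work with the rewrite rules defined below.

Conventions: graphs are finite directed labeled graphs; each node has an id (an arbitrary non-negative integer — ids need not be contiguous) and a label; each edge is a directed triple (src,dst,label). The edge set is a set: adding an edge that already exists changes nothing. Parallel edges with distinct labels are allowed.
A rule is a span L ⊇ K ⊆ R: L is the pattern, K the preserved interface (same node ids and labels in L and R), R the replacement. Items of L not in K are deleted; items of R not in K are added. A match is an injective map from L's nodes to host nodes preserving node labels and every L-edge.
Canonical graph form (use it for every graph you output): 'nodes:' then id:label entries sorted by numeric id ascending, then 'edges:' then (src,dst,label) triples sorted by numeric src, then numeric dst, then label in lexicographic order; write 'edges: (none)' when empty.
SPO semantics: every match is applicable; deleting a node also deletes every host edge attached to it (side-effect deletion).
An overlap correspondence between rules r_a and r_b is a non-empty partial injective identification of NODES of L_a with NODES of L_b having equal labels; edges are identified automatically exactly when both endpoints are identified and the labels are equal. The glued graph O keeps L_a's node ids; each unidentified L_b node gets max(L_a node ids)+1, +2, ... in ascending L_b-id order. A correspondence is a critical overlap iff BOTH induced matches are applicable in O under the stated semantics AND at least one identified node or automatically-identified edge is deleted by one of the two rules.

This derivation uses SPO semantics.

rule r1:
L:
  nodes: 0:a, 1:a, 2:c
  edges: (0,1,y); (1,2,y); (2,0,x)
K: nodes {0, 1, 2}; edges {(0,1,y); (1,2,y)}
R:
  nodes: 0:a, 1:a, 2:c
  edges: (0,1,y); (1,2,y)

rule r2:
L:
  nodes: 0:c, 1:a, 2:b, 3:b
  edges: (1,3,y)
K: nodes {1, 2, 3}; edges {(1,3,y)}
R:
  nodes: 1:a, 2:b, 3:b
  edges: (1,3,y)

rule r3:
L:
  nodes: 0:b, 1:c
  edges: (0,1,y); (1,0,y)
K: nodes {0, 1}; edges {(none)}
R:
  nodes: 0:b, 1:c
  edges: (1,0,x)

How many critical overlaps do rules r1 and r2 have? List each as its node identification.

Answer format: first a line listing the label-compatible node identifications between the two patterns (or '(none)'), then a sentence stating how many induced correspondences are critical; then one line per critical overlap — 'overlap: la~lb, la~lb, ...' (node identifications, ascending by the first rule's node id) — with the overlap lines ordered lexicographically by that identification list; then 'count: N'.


label-compatible node identifications between L(r1) and L(r2): 0~1, 1~1, 2~0
3 of the induced correspondences are critical overlaps of r1 and r2.
overlap: 0~1, 2~0
overlap: 1~1, 2~0
overlap: 2~0
count: 3


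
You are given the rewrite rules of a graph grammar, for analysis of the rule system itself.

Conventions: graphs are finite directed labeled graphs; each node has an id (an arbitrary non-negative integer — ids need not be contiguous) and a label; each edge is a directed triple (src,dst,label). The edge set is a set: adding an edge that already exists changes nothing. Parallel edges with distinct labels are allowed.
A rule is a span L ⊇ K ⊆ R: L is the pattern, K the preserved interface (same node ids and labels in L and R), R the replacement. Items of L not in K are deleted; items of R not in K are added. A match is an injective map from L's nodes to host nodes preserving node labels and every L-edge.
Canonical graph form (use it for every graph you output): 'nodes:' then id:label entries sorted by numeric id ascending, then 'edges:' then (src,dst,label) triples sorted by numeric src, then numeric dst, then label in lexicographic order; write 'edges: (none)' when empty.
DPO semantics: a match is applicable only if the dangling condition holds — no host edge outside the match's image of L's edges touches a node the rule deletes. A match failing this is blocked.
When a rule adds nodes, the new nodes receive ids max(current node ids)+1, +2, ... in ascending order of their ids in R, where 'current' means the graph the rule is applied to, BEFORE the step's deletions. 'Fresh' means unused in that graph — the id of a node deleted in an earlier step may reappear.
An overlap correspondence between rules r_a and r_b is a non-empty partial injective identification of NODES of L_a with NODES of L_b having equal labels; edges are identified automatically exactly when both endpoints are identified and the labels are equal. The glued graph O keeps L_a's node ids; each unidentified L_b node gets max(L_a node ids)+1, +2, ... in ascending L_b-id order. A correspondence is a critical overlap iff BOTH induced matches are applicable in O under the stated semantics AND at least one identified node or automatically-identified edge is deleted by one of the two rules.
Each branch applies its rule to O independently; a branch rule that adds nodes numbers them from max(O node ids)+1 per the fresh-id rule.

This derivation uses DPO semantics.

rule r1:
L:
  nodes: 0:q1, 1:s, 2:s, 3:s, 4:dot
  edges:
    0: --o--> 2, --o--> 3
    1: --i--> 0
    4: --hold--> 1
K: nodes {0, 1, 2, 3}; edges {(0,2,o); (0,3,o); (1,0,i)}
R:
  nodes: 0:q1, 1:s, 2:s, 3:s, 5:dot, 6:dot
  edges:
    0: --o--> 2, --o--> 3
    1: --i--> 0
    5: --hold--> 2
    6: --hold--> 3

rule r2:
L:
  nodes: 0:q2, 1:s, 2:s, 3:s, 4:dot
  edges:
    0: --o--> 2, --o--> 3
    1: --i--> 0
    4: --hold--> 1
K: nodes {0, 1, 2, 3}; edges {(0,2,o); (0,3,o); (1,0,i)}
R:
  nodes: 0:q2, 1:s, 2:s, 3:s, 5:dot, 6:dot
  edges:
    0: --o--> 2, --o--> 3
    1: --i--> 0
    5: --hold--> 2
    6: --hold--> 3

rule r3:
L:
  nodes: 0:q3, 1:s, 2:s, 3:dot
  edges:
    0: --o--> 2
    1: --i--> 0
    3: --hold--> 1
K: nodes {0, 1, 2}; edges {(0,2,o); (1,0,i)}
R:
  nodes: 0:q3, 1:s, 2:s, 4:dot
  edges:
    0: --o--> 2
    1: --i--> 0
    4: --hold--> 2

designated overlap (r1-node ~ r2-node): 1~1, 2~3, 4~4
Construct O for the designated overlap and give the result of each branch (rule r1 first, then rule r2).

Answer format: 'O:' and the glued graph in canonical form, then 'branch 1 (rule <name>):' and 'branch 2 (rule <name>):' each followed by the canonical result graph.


O:
nodes: 0:q1, 1:s, 2:s, 3:s, 4:dot, 5:q2, 6:s
edges: (0,2,o); (0,3,o); (1,0,i); (1,5,i); (4,1,hold); (5,2,o); (5,6,o)
branch 1 (rule r1):
nodes: 0:q1, 1:s, 2:s, 3:s, 5:q2, 6:s, 7:dot, 8:dot
edges: (0,2,o); (0,3,o); (1,0,i); (1,5,i); (5,2,o); (5,6,o); (7,2,hold); (8,3,hold)
branch 2 (rule r2):
nodes: 0:q1, 1:s, 2:s, 3:s, 5:q2, 6:s, 7:dot, 8:dot
edges: (0,2,o); (0,3,o); (1,0,i); (1,5,i); (5,2,o); (5,6,o); (7,6,hold); (8,2,hold)


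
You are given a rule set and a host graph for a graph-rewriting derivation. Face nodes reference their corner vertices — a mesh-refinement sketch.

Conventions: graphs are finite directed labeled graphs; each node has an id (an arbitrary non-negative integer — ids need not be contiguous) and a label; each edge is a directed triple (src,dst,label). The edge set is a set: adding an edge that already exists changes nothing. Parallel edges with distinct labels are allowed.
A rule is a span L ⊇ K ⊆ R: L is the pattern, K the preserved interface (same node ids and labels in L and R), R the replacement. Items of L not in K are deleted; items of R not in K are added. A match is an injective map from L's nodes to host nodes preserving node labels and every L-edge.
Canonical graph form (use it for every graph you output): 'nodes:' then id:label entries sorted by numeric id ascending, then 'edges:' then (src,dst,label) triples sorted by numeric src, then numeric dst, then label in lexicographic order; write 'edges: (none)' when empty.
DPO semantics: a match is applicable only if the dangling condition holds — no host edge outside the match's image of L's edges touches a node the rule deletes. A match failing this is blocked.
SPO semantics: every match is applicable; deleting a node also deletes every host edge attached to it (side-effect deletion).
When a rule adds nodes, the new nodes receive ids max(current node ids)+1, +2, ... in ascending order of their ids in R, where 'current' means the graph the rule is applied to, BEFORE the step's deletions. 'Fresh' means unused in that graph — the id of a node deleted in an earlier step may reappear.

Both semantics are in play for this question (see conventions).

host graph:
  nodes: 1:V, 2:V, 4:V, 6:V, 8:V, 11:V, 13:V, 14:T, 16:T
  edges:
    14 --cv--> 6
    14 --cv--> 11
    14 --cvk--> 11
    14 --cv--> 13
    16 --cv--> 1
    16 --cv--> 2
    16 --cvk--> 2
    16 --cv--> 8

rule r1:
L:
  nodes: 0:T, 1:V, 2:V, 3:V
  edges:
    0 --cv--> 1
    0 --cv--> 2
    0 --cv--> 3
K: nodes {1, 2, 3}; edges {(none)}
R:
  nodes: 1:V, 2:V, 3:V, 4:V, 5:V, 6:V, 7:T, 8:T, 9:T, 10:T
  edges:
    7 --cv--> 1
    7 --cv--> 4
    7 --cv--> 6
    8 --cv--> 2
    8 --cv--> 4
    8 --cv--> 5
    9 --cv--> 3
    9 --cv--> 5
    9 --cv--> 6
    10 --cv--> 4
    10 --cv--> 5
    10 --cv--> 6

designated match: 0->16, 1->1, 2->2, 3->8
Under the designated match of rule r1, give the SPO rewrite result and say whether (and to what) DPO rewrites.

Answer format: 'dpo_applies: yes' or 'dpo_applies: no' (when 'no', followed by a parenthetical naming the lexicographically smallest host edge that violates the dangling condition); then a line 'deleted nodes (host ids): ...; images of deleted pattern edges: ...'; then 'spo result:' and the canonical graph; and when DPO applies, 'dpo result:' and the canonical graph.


dpo_applies: no
(the rule deletes node 16, which keeps host edge (16,2,cvk) outside the match image — the dangling condition fails, DPO blocks; SPO proceeds and side-deletes such edges)
deleted nodes (host ids): 16; images of deleted pattern edges: (16,1,cv); (16,2,cv); (16,8,cv)
spo result:
nodes: 1:V, 2:V, 4:V, 6:V, 8:V, 11:V, 13:V, 14:T, 17:V, 18:V, 19:V, 20:T, 21:T, 22:T, 23:T
edges: (14,6,cv); (14,11,cv); (14,11,cvk); (14,13,cv); (20,1,cv); (20,17,cv); (20,19,cv); (21,2,cv); (21,17,cv); (21,18,cv); (22,8,cv); (22,18,cv); (22,19,cv); (23,17,cv); (23,18,cv); (23,19,cv)


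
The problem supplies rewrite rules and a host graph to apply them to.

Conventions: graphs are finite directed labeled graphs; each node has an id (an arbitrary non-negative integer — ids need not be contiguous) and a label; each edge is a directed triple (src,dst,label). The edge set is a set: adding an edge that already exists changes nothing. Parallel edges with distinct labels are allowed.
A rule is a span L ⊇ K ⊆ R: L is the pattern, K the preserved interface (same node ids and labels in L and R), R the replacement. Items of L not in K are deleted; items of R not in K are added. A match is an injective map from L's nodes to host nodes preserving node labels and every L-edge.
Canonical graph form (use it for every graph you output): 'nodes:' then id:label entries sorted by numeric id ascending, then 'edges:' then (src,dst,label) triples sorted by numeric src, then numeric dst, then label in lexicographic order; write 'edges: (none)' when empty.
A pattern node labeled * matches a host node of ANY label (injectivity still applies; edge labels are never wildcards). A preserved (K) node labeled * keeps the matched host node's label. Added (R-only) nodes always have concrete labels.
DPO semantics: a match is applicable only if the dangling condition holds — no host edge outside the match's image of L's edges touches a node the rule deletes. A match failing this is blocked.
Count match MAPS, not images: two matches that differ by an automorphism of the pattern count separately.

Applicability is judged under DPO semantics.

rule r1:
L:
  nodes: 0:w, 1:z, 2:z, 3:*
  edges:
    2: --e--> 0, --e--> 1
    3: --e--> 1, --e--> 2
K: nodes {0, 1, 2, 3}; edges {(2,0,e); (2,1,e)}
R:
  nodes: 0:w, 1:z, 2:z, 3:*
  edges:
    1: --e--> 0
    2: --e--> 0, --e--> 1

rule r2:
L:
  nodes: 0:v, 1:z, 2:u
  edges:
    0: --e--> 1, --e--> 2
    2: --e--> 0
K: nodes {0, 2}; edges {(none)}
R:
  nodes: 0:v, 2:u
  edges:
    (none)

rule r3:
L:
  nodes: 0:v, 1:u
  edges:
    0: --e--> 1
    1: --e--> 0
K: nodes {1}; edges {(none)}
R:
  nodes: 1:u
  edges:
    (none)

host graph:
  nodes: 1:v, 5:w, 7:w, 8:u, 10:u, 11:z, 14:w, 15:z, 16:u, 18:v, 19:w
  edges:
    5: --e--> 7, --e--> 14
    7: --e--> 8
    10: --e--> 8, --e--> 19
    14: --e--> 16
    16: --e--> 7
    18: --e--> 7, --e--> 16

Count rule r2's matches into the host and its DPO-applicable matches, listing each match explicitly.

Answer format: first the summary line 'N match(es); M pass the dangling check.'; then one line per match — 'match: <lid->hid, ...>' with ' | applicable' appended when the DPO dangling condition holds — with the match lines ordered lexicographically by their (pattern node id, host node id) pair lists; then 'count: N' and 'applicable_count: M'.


0 match(es); 0 pass the dangling check.
count: 0
applicable_count: 0


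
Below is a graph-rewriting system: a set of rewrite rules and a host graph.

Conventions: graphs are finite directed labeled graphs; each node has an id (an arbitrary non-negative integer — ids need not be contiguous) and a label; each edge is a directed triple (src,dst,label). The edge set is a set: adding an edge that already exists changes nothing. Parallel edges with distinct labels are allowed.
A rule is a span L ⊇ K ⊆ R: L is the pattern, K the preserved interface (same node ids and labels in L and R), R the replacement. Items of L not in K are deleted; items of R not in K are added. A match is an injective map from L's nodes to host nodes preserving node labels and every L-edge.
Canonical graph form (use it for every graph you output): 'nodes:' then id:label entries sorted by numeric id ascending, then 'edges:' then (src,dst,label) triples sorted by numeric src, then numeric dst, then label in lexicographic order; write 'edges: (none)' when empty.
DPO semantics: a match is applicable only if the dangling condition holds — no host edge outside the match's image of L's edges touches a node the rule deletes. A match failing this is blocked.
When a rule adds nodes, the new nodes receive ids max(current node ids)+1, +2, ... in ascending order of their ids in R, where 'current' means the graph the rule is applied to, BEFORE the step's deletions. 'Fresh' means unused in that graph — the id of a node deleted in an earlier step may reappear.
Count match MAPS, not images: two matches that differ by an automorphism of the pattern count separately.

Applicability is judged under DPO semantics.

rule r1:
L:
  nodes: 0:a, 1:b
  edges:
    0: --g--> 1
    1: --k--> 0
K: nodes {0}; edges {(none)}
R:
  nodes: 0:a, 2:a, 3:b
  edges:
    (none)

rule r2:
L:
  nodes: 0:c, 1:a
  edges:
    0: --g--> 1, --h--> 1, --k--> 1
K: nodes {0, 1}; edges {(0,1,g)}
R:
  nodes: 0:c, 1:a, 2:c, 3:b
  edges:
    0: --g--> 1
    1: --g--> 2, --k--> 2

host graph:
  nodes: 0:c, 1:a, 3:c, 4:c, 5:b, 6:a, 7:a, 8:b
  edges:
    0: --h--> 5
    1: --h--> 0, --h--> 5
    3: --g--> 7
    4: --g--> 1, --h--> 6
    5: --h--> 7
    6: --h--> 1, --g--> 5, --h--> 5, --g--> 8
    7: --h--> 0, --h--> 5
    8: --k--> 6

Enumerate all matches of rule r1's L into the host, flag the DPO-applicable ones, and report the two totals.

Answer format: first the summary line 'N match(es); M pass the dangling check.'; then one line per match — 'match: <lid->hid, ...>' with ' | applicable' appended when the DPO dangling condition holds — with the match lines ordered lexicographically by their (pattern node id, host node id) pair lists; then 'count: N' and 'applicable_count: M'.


1 match(es); 1 pass the dangling check.
match: 0->6, 1->8 | applicable
count: 1
applicable_count: 1


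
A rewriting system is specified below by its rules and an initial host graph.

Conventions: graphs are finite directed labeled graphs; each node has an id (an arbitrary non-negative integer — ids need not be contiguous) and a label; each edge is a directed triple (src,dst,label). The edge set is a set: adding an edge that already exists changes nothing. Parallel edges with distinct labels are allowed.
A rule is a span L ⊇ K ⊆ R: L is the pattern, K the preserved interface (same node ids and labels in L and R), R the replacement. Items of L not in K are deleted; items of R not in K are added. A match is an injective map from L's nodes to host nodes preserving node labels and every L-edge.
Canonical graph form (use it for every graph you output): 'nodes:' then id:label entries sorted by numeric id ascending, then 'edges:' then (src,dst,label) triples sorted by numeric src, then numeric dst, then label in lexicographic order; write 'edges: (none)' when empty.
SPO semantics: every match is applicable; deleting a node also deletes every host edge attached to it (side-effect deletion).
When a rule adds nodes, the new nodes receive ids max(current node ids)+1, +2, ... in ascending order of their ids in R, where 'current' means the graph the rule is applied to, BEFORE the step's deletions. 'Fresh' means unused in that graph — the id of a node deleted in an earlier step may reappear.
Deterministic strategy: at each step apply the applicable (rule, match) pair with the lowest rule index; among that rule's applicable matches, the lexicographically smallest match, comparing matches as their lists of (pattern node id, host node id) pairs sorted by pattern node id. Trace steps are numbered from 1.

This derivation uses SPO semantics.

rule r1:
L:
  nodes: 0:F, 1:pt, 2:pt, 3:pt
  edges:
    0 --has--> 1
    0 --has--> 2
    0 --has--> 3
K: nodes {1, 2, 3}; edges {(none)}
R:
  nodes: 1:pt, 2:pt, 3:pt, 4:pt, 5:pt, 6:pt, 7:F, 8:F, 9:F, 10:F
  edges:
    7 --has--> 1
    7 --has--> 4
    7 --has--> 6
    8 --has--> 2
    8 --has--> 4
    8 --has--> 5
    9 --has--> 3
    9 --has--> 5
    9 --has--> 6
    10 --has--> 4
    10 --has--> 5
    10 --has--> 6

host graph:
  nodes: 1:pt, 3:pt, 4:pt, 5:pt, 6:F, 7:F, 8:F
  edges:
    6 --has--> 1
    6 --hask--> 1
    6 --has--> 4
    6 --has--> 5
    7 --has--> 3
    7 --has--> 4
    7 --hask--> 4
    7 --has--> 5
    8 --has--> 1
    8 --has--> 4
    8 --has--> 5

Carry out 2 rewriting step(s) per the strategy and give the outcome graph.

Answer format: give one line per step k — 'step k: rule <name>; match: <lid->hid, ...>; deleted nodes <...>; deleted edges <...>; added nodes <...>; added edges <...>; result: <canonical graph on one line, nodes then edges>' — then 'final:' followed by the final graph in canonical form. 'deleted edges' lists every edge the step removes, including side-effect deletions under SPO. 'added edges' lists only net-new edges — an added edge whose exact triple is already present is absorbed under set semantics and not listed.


step 1: rule r1; match: 0->6, 1->1, 2->4, 3->5; deleted nodes 6; deleted edges (6,1,has); (6,1,hask); (6,4,has); (6,5,has); added nodes 9, 10, 11, 12, 13, 14, 15; added edges (12,1,has); (12,9,has); (12,11,has); (13,4,has); (13,9,has); (13,10,has); (14,5,has); (14,10,has); (14,11,has); (15,9,has); (15,10,has); (15,11,has); result: nodes: 1:pt, 3:pt, 4:pt, 5:pt, 7:F, 8:F, 9:pt, 10:pt, 11:pt, 12:F, 13:F, 14:F, 15:F edges: (7,3,has); (7,4,has); (7,4,hask); (7,5,has); (8,1,has); (8,4,has); (8,5,has); (12,1,has); (12,9,has); (12,11,has); (13,4,has); (13,9,has); (13,10,has); (14,5,has); (14,10,has); (14,11,has); (15,9,has); (15,10,has); (15,11,has)
step 2: rule r1; match: 0->7, 1->3, 2->4, 3->5; deleted nodes 7; deleted edges (7,3,has); (7,4,has); (7,4,hask); (7,5,has); added nodes 16, 17, 18, 19, 20, 21, 22; added edges (19,3,has); (19,16,has); (19,18,has); (20,4,has); (20,16,has); (20,17,has); (21,5,has); (21,17,has); (21,18,has); (22,16,has); (22,17,has); (22,18,has); result: nodes: 1:pt, 3:pt, 4:pt, 5:pt, 8:F, 9:pt, 10:pt, 11:pt, 12:F, 13:F, 14:F, 15:F, 16:pt, 17:pt, 18:pt, 19:F, 20:F, 21:F, 22:F edges: (8,1,has); (8,4,has); (8,5,has); (12,1,has); (12,9,has); (12,11,has); (13,4,has); (13,9,has); (13,10,has); (14,5,has); (14,10,has); (14,11,has); (15,9,has); (15,10,has); (15,11,has); (19,3,has); (19,16,has); (19,18,has); (20,4,has); (20,16,has); (20,17,has); (21,5,has); (21,17,has); (21,18,has); (22,16,has); (22,17,has); (22,18,has)
final:
nodes: 1:pt, 3:pt, 4:pt, 5:pt, 8:F, 9:pt, 10:pt, 11:pt, 12:F, 13:F, 14:F, 15:F, 16:pt, 17:pt, 18:pt, 19:F, 20:F, 21:F, 22:F
edges: (8,1,has); (8,4,has); (8,5,has); (12,1,has); (12,9,has); (12,11,has); (13,4,has); (13,9,has); (13,10,has); (14,5,has); (14,10,has); (14,11,has); (15,9,has); (15,10,has); (15,11,has); (19,3,has); (19,16,has); (19,18,has); (20,4,has); (20,16,has); (20,17,has); (21,5,has); (21,17,has); (21,18,has); (22,16,has); (22,17,has); (22,18,has)


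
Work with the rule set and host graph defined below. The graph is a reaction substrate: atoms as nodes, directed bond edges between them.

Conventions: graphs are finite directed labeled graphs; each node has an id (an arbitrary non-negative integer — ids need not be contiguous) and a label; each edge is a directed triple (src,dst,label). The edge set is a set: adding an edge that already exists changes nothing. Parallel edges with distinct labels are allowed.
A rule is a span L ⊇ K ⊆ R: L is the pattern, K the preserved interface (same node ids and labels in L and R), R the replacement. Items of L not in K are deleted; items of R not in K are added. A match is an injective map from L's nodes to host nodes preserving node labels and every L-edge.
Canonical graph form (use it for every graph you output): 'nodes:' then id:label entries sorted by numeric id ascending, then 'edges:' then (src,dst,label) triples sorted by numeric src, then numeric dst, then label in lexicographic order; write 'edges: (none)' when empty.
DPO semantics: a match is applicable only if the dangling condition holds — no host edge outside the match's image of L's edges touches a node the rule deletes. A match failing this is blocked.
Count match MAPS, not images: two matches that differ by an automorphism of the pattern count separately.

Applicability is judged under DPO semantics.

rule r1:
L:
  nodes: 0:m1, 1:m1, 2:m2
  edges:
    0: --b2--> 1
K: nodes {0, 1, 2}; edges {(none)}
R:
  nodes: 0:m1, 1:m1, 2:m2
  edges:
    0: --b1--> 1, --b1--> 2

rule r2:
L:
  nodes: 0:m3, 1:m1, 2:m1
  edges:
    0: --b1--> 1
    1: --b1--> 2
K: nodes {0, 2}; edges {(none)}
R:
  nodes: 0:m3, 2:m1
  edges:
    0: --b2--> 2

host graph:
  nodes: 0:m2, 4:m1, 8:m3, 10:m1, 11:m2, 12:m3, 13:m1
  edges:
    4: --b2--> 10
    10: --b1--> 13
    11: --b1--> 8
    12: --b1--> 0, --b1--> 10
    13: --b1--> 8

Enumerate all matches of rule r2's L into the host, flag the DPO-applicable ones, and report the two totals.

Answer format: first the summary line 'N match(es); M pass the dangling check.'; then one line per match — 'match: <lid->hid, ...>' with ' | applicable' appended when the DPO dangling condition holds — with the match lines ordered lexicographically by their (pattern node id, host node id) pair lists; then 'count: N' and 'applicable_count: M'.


1 match(es); 0 pass the dangling check.
match: 0->12, 1->10, 2->13
count: 1
applicable_count: 0


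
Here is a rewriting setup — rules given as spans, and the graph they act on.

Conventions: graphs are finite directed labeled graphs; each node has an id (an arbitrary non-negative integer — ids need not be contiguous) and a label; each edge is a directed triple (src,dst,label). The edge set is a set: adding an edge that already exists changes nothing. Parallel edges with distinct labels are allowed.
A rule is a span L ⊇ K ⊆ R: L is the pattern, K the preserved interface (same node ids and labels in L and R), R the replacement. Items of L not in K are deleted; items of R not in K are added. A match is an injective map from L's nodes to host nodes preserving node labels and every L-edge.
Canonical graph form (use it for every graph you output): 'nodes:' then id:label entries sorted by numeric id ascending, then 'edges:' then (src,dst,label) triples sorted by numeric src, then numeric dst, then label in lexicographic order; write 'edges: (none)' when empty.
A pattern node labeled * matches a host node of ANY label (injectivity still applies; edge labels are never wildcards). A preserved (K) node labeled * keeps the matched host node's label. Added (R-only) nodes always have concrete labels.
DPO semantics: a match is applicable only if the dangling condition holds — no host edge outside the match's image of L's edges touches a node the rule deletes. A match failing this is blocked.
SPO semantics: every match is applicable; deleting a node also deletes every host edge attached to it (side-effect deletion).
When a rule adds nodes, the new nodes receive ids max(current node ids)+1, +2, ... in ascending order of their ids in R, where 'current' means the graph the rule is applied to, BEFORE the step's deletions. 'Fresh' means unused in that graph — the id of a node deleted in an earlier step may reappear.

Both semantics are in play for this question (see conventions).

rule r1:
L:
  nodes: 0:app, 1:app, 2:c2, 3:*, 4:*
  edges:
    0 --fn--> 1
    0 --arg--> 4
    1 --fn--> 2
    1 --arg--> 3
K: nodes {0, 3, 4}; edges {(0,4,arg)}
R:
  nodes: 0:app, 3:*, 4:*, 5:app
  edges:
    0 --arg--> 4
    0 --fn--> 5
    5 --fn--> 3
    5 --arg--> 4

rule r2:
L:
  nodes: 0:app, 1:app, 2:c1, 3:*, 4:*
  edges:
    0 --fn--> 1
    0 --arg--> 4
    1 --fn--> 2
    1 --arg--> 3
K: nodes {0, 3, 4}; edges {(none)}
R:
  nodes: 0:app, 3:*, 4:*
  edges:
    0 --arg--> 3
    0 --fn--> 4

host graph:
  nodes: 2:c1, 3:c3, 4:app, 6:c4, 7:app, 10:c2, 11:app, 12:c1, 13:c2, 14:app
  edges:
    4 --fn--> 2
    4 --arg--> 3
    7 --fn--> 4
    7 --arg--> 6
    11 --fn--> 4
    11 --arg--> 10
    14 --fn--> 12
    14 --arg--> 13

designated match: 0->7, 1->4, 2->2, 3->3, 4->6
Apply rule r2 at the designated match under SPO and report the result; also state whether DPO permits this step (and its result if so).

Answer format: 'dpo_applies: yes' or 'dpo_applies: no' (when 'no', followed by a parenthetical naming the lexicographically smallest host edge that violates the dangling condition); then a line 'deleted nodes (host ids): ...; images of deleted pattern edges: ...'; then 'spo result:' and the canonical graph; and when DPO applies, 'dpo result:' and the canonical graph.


dpo_applies: no
(the rule deletes node 4, which keeps host edge (11,4,fn) outside the match image — the dangling condition fails, DPO blocks; SPO proceeds and side-deletes such edges)
deleted nodes (host ids): 2, 4; images of deleted pattern edges: (4,2,fn); (4,3,arg); (7,4,fn); (7,6,arg)
spo result:
nodes: 3:c3, 6:c4, 7:app, 10:c2, 11:app, 12:c1, 13:c2, 14:app
edges: (7,3,arg); (7,6,fn); (11,10,arg); (14,12,fn); (14,13,arg)


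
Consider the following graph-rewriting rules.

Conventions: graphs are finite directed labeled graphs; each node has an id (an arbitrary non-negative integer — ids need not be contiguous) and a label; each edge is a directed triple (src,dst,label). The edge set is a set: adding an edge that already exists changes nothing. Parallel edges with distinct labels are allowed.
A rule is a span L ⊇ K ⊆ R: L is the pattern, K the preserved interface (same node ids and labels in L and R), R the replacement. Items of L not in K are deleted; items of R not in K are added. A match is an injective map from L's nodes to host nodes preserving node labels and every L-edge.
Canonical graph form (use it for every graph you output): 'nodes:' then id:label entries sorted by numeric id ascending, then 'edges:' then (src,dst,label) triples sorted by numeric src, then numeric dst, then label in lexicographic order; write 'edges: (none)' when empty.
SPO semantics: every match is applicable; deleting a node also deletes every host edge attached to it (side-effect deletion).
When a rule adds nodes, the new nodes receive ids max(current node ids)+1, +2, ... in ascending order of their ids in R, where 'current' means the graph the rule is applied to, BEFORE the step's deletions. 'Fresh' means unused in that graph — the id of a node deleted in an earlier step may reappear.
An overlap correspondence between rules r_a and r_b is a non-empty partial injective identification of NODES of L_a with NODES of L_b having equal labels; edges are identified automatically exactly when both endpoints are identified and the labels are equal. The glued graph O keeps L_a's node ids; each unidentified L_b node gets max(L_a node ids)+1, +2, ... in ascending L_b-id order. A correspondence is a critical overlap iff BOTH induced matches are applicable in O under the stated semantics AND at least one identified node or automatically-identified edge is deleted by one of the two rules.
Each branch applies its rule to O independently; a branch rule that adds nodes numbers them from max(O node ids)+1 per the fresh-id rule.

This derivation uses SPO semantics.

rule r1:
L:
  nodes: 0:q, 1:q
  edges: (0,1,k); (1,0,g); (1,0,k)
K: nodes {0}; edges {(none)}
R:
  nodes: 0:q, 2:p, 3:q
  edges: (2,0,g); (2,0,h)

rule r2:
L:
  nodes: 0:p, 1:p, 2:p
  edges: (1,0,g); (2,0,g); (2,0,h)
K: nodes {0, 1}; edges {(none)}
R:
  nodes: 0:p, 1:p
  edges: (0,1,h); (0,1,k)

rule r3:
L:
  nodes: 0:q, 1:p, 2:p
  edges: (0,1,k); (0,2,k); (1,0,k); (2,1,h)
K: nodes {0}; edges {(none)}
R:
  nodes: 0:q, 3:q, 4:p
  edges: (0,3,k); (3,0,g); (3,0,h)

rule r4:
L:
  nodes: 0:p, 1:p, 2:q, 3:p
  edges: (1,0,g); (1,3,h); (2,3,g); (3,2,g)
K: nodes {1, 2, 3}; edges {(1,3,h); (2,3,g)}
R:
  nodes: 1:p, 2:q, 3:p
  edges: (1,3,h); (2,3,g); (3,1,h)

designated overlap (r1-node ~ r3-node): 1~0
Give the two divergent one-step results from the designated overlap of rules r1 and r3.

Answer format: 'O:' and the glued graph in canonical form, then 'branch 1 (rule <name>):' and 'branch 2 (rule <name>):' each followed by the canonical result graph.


O:
nodes: 0:q, 1:q, 2:p, 3:p
edges: (0,1,k); (1,0,g); (1,0,k); (1,2,k); (1,3,k); (2,1,k); (3,2,h)
branch 1 (rule r1):
nodes: 0:q, 2:p, 3:p, 4:p, 5:q
edges: (3,2,h); (4,0,g); (4,0,h)
branch 2 (rule r3):
nodes: 0:q, 1:q, 4:q, 5:p
edges: (0,1,k); (1,0,g); (1,0,k); (1,4,k); (4,1,g); (4,1,h)


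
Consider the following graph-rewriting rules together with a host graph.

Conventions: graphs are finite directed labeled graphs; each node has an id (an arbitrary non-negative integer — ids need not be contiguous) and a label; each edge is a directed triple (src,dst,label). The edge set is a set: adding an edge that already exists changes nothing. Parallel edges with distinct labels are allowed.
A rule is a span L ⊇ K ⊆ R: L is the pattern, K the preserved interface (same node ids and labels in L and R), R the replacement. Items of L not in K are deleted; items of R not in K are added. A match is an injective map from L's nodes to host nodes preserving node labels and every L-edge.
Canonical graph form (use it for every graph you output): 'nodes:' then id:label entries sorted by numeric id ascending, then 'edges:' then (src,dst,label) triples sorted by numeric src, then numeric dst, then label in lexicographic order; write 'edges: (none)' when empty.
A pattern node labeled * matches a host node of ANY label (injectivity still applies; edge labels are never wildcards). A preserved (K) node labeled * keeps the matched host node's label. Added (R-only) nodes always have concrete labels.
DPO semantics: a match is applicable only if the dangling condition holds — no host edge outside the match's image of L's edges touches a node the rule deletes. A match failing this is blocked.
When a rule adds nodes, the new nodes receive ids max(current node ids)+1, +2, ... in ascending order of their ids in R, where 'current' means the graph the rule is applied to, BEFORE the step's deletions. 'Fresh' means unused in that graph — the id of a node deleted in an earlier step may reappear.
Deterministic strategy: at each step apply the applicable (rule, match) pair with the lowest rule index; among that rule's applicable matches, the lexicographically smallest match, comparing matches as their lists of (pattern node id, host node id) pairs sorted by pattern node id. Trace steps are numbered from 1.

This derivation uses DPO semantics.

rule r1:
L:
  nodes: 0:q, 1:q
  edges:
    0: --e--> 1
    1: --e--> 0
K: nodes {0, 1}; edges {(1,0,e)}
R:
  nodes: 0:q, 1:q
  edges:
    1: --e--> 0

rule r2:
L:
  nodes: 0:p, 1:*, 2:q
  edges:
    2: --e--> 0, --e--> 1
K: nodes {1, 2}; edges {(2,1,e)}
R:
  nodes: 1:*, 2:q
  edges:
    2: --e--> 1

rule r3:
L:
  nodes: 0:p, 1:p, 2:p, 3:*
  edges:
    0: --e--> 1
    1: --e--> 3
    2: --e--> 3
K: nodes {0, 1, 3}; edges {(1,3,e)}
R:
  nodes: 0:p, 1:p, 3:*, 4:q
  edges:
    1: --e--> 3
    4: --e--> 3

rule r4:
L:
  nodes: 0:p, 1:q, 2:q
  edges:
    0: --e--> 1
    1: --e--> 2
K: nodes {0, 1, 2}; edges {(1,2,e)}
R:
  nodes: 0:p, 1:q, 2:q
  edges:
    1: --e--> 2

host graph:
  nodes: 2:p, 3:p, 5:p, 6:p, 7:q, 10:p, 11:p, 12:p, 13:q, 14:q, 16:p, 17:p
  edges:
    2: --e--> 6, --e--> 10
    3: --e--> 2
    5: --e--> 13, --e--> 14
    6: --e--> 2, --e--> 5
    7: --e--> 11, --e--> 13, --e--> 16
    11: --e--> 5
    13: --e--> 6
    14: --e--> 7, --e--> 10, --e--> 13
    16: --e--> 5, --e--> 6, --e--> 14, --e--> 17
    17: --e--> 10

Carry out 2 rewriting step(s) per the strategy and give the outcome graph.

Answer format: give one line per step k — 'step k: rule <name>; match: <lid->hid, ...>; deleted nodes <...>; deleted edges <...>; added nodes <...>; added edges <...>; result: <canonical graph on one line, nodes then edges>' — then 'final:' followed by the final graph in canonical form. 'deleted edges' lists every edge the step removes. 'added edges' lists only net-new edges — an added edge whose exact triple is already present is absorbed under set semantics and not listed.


step 1: rule r3; match: 0->16, 1->6, 2->3, 3->2; deleted nodes 3; deleted edges (3,2,e); (16,6,e); added nodes 18; added edges (18,2,e); result: nodes: 2:p, 5:p, 6:p, 7:q, 10:p, 11:p, 12:p, 13:q, 14:q, 16:p, 17:p, 18:q edges: (2,6,e); (2,10,e); (5,13,e); (5,14,e); (6,2,e); (6,5,e); (7,11,e); (7,13,e); (7,16,e); (11,5,e); (13,6,e); (14,7,e); (14,10,e); (14,13,e); (16,5,e); (16,14,e); (16,17,e); (17,10,e); (18,2,e)
step 2: rule r4; match: 0->5, 1->14, 2->7; deleted nodes (none); deleted edges (5,14,e); added nodes (none); added edges (none); result: nodes: 2:p, 5:p, 6:p, 7:q, 10:p, 11:p, 12:p, 13:q, 14:q, 16:p, 17:p, 18:q edges: (2,6,e); (2,10,e); (5,13,e); (6,2,e); (6,5,e); (7,11,e); (7,13,e); (7,16,e); (11,5,e); (13,6,e); (14,7,e); (14,10,e); (14,13,e); (16,5,e); (16,14,e); (16,17,e); (17,10,e); (18,2,e)
final:
nodes: 2:p, 5:p, 6:p, 7:q, 10:p, 11:p, 12:p, 13:q, 14:q, 16:p, 17:p, 18:q
edges: (2,6,e); (2,10,e); (5,13,e); (6,2,e); (6,5,e); (7,11,e); (7,13,e); (7,16,e); (11,5,e); (13,6,e); (14,7,e); (14,10,e); (14,13,e); (16,5,e); (16,14,e); (16,17,e); (17,10,e); (18,2,e)


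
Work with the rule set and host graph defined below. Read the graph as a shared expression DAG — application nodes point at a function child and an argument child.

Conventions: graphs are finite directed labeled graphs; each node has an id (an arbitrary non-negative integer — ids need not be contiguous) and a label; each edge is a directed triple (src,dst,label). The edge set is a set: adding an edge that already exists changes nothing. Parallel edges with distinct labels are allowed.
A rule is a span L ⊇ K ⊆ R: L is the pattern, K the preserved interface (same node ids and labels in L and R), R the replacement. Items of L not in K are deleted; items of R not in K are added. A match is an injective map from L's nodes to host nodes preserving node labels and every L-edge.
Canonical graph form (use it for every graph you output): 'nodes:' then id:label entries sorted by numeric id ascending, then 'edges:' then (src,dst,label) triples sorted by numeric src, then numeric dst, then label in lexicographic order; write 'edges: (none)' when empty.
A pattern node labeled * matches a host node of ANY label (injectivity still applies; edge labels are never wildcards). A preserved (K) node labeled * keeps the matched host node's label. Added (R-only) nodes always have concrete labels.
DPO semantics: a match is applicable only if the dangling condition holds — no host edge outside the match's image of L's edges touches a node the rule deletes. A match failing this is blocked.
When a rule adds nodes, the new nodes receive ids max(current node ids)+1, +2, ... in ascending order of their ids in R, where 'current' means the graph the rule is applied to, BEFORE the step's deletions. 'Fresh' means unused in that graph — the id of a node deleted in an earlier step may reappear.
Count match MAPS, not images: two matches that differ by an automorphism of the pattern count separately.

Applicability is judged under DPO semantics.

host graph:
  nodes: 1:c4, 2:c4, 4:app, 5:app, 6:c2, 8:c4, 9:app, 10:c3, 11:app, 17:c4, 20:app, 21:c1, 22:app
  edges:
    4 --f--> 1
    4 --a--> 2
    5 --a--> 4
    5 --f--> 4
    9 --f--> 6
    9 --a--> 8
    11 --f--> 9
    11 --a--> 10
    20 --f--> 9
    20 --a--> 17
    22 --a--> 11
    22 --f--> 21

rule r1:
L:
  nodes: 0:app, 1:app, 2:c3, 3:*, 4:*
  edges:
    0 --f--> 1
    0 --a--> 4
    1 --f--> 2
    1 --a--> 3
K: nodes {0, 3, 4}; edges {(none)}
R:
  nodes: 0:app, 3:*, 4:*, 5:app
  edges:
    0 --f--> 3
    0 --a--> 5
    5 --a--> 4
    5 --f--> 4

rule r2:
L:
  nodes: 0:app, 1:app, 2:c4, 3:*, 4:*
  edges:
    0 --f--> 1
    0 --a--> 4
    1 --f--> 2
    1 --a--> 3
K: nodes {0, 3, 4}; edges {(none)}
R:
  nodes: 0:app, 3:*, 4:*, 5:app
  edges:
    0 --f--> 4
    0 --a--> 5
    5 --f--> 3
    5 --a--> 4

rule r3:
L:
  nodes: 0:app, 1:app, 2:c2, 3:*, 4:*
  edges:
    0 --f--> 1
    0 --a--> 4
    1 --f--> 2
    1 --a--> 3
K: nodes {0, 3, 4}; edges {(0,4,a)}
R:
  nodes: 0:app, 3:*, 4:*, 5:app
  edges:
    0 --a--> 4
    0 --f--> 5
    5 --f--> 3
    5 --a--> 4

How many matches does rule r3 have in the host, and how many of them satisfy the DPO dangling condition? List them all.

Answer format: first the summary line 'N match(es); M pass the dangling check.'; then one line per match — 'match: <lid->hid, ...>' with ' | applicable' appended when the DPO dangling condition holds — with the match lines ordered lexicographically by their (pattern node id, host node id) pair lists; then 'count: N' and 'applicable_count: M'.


2 match(es); 0 pass the dangling check.
match: 0->11, 1->9, 2->6, 3->8, 4->10
match: 0->20, 1->9, 2->6, 3->8, 4->17
count: 2
applicable_count: 0
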